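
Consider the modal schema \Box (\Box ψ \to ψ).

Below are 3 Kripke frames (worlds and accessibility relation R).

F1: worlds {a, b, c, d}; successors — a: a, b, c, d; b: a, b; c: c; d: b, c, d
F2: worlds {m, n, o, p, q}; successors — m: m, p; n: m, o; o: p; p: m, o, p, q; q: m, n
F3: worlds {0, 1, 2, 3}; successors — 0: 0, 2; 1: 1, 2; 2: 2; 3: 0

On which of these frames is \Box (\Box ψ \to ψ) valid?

This is the axiom for shift-reflexivity; its first-order frame correspondent is \forall x \forall y (Rxy \to Ryy).
F1: satisfies the condition.
F2: fails — Rno but not Roo.
F3: satisfies the condition.

F1, F3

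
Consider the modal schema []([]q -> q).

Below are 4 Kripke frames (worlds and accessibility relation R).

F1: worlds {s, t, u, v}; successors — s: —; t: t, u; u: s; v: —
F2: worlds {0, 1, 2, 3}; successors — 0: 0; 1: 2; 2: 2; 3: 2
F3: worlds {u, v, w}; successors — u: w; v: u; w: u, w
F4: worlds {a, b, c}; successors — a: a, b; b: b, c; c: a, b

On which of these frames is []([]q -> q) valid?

The schema corresponds to shift-reflexivity: forall x forall y (Rxy -> Ryy).
F1: fails — Rtu but not Ruu.
F2: holds.
F3: fails — Rvu but not Ruu.
F4: fails — Rbc but not Rcc.

F2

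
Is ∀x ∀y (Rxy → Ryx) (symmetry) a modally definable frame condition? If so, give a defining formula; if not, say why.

Yes — defined by p → □◇p

Yes: it is symmetry, defined by the B schema p → □◇p.
Suppose p→□◇p is valid. Take Rxy and set V(p)={x}. Then p at x, so □◇p at x, so ◇p at y, so some z with Ryz has p; z=x, i.e. Ryx.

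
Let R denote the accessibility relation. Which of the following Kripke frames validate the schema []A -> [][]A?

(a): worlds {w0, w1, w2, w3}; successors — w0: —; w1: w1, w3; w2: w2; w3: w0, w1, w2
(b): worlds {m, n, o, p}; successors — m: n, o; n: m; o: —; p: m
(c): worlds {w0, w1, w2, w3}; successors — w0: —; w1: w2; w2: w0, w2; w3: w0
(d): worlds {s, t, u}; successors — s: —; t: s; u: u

(d)

Frame correspondent (Sahlqvist): forall x forall y forall z (Rxy & Ryz -> Rxz) — i.e. transitivity.
(a): fails — Rw3w1 and Rw1w3 but not Rw3w3.
(b): fails — Rnm and Rmo but not Rno.
(c): fails — Rw1w2 and Rw2w0 but not Rw1w0.
(d): condition met.
Valid on: (d).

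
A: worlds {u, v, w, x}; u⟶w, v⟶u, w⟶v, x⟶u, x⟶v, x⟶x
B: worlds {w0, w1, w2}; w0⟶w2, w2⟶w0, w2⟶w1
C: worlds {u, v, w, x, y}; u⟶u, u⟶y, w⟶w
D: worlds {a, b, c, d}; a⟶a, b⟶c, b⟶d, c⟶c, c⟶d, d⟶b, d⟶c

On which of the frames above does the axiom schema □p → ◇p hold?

Frame correspondent (Sahlqvist): ∀x ∃y Rxy — i.e. seriality.
A: ✓.
B: fails — world w1 has no successor.
C: fails — world v has no successor.
D: ✓.
Valid on: A, D.

A, D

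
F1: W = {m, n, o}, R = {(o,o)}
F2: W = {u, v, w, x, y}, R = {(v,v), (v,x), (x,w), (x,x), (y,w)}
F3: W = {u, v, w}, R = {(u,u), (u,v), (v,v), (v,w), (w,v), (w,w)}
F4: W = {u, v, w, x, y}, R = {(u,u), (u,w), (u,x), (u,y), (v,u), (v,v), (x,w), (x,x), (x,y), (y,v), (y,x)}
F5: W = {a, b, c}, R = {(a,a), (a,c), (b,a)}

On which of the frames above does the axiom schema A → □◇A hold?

F1

Frame correspondent (Sahlqvist): ∀x ∀y (Rxy → Ryx) — i.e. symmetry.
F1: condition met.
F2: fails — Rxw but not Rwx.
F3: fails — Ruv but not Rvu.
F4: fails — Rxw but not Rwx.
F5: fails — Rac but not Rca.
Valid on: F1.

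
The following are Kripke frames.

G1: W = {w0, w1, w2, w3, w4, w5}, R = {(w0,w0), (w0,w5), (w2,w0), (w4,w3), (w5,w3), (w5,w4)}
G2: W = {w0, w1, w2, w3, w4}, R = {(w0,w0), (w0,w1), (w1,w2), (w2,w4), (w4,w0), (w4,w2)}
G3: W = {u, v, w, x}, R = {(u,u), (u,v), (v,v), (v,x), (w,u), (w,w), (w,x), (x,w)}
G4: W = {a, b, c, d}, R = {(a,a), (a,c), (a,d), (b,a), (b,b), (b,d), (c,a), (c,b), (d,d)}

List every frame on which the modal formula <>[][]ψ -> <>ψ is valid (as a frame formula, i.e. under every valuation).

G3, G4

This is the axiom for a generalized confluence (Geach) condition; its first-order frame correspondent is forall x forall y (xRy -> exists w (y R^2 w & xRw)).
G1: fails — w0Rw5 but no w with w5R²w and w0Rw.
G2: fails — w0Rw1 but no w with w1R²w and w0Rw.
G3: satisfies the condition.
G4: satisfies the condition.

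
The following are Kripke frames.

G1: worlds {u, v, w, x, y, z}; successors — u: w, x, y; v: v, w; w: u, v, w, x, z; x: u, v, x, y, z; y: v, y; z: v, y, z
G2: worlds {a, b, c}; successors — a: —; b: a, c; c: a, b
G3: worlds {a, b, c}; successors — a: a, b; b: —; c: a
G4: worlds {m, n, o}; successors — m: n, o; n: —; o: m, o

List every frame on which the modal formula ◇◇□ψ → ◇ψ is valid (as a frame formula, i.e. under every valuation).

G1

This is the axiom for a generalized confluence (Geach) condition; its first-order frame correspondent is ∀x ∀y (xR²y → ∃w (yRw ∧ xRw)).
G1: condition met.
G2: fails — bR²a but no w with aRw and bRw.
G3: fails — aR²b but no w with bRw and aRw.
G4: fails — oR²n but no w with nRw and oRw.
Valid on: G1.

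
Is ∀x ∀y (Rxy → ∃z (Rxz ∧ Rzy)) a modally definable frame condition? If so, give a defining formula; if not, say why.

Yes, by □□q → □q

Yes: it is density, defined by the C4 schema □□q → □q.
Suppose □□q→□q is valid. Take Rxy and set V(q)={w : xR²w}. Then □□q at x, so □q at x, so q at y, i.e. ∃z(Rxz∧Rzy).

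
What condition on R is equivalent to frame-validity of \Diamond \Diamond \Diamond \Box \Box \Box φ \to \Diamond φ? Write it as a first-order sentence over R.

\forall x \forall y (x R^3 y \to \exists w (y R^3 w \wedge xRw))

This is a Sahlqvist (Geach-type) schema ◇^3□^3φ → □^0◇^1φ.
First-order correspondent: \forall x \forall y (x R^3 y \to \exists w (y R^3 w \wedge xRw)).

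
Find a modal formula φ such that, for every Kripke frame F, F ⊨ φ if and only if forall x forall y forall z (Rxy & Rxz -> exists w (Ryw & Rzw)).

A defining formula is ◇□q → □◇q (the .2 axiom).
Suppose ◇□q→□◇q is valid. Take Rxy, Rxz and set V(q)={w : Ryw}. Then □q at y so ◇□q at x, so □◇q at x, so ◇q at z, giving w with Rzw and Ryw.

◇□q → □◇q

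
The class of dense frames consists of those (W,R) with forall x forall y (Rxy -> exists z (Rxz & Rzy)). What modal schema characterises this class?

□□s → □s

A defining formula is □□s → □s (the C4 axiom).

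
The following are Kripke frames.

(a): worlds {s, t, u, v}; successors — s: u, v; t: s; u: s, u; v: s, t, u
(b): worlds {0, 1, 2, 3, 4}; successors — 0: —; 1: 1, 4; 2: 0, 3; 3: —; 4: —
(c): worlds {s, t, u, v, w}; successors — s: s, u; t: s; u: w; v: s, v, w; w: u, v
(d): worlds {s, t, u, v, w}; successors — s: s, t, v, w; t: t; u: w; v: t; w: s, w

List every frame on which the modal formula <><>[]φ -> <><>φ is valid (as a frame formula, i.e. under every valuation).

This is the axiom for a generalized confluence (Geach) condition; its first-order frame correspondent is forall x forall y (x R^2 y -> exists w (yRw & x R^2 w)).
(a): ✓.
(b): fails — 1R²4 but no w with 4Rw and 1R²w.
(c): fails — tR²u but no w* with uRw* and tR²w*.
(d): ✓.
Valid on: (a), (d).

(a), (d)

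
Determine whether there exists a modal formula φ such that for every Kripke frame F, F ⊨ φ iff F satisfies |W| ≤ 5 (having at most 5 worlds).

Not modally definable

If a class were modally definable it would be closed under disjoint unions (Goldblatt–Thomason).
Any modal formula valid on each of 6 disjoint one-world frames is valid on their disjoint union (validity is preserved under disjoint unions). Each one-world frame has |W|=1≤5, but the union has |W|=6.
Hence having at most 5 worlds is not modally definable.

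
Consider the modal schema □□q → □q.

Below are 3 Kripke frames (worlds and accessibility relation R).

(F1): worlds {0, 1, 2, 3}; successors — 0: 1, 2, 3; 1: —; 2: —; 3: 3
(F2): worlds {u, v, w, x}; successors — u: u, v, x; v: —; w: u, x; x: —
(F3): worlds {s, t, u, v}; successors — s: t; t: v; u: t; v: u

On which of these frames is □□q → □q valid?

(F2)

This is the axiom for density; its first-order frame correspondent is ∀x ∀y (Rxy → ∃z (Rxz ∧ Rzy)).
(F1): fails — R01 but no z with R0z and Rz1.
(F2): satisfies the condition.
(F3): fails — Rvu but no z with Rvz and Rzu.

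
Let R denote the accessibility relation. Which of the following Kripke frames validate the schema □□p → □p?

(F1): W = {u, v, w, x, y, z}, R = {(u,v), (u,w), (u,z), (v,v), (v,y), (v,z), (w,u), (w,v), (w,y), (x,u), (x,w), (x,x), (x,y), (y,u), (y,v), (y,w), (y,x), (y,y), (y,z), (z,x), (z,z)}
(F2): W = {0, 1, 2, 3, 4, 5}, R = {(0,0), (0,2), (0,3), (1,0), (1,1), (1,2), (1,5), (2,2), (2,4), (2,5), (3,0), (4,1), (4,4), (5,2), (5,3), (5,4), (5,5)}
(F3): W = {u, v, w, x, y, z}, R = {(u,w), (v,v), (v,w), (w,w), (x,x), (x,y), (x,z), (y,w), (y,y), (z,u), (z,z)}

This is the axiom for density; its first-order frame correspondent is ∀x ∀y (Rxy → ∃z (Rxz ∧ Rzy)).
(F1): fails — Ruw but no t with Rut and Rtw.
(F2): holds.
(F3): holds.
Valid on: (F2), (F3).

(F2), (F3)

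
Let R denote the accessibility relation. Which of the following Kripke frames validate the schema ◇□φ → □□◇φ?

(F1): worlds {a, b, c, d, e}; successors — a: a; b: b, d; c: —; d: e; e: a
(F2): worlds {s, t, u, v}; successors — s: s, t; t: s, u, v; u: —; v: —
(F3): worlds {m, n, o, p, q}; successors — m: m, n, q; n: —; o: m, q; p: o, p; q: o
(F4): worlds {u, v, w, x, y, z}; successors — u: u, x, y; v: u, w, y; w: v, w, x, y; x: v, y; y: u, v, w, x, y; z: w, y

This is the axiom for a generalized confluence (Geach) condition; its first-order frame correspondent is ∀x ∀y ∀z ((xRy ∧ xR²z) → ∃w (yRw ∧ zRw)).
(F1): fails — bRb, bR²d but no w with bRw and dRw.
(F2): fails — sRs, sR²u but no w with sRw and uRw.
(F3): fails — mRm, mR²n but no w with mRw and nRw.
(F4): condition met.

(F4)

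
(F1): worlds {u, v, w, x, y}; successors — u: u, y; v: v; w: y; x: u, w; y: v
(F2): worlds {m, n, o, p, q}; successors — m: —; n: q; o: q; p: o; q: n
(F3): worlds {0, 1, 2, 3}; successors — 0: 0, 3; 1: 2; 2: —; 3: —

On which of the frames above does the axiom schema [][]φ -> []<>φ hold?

This is the axiom for a generalized confluence (Geach) condition; its first-order frame correspondent is forall x forall z (xRz -> exists w (x R^2 w & zRw)).
(F1): ✓.
(F2): ✓.
(F3): fails — 0R3 but no w with 0R²w and 3Rw.

(F1), (F2)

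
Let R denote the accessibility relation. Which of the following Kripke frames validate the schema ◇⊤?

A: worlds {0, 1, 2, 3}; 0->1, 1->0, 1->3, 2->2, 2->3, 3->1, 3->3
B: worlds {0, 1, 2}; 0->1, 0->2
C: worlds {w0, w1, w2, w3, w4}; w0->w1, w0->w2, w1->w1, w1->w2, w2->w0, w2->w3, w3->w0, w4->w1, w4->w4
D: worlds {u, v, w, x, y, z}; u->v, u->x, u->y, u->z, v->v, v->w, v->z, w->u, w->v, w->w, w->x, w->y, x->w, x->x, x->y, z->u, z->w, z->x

This is the axiom for seriality; its first-order frame correspondent is ∀x ∃y Rxy.
A: condition met.
B: fails — world 1 has no successor.
C: condition met.
D: fails — world y has no successor.
Valid on: A, C.

A, C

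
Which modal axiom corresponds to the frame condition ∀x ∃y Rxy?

□p → ◇p

The condition is seriality. The D schema □p → ◇p defines it.
Suppose □p→◇p is valid. At any x set V(p)=W. Then □p at x, so ◇p at x, so x has a successor.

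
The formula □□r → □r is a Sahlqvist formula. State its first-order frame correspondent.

Suppose □□r→□r is valid. Take Rxy and set V(r)={w : xR²w}. Then □□r at x, so □r at x, so r at y, i.e. ∃z(Rxz∧Rzy).

density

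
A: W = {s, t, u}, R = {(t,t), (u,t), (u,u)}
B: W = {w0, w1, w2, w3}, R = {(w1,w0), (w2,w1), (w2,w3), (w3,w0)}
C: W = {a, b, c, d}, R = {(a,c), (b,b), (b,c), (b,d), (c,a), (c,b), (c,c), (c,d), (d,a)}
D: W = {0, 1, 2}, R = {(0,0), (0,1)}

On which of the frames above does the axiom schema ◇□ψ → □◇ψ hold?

This is the axiom for convergence; its first-order frame correspondent is ∀x ∀y ∀z (Rxy ∧ Rxz → ∃w (Ryw ∧ Rzw)).
A: ✓.
B: fails — Rw1w0 and Rw1w0 but w0 and w0 have no common successor.
C: fails — Rbb and Rbd but b and d have no common successor.
D: fails — R00 and R01 but 0 and 1 have no common successor.

A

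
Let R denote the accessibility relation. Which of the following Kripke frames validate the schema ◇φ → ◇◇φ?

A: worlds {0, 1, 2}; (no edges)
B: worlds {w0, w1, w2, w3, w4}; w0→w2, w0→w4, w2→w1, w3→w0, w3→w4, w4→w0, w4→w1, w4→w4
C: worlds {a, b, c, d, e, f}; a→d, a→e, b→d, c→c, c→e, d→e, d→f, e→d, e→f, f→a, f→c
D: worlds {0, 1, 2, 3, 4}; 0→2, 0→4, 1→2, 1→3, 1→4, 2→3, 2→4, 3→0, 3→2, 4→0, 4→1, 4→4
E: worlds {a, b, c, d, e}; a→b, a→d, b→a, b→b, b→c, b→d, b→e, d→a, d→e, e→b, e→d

This is the axiom for a generalized confluence (Geach) condition; its first-order frame correspondent is ∀x ∀y (xRy → ∃w (y = w ∧ xR²w)).
A: satisfies the condition.
B: fails — w0Rw2 but no w with w2=w and w0R²w.
C: fails — bRd but no w with d=w and bR²w.
D: fails — 0R2 but no w with 2=w and 0R²w.
E: fails — dRa but no w with a=w and dR²w.

A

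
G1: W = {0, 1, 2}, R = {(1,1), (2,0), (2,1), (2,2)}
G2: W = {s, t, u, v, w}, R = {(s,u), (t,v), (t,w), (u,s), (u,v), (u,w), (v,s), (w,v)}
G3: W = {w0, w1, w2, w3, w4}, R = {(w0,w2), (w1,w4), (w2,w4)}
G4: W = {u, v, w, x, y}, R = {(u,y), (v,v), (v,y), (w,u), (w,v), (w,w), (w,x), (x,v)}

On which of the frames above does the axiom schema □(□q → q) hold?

none

The schema corresponds to shift-reflexivity: ∀x ∀y (Rxy → Ryy).
G1: fails — R20 but not R00.
G2: fails — Ruv but not Rvv.
G3: fails — Rw2w4 but not Rw4w4.
G4: fails — Rwu but not Ruu.
Valid on no frame.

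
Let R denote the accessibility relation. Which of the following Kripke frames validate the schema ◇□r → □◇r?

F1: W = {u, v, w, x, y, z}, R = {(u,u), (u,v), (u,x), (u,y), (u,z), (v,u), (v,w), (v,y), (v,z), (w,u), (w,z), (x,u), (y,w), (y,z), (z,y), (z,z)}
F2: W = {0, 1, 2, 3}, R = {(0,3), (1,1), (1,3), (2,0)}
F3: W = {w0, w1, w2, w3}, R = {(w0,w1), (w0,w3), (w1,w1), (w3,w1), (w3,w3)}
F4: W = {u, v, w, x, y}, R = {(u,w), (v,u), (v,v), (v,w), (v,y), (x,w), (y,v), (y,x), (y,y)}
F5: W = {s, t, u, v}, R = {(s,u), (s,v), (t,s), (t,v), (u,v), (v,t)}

F3

The schema corresponds to convergence: ∀x ∀y ∀z (Rxy ∧ Rxz → ∃w (Ryw ∧ Rzw)).
F1: fails — Ruz and Rux but z and x have no common successor.
F2: fails — R03 and R03 but 3 and 3 have no common successor.
F3: ✓.
F4: fails — Ruw and Ruw but w and w have no common successor.
F5: fails — Rsv and Rsu but v and u have no common successor.
Valid on: F3.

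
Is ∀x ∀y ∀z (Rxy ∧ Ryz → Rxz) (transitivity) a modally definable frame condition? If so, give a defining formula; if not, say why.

This is a Sahlqvist condition; the 4 axiom □q → □□q defines it.
Suppose □q→□□q is valid. Take Rxy, Ryz and set V(q)={w : Rxw}. Then □q at x, so □□q at x, so □q at y, so q at z, i.e. Rxz.

Yes, by □q → □□q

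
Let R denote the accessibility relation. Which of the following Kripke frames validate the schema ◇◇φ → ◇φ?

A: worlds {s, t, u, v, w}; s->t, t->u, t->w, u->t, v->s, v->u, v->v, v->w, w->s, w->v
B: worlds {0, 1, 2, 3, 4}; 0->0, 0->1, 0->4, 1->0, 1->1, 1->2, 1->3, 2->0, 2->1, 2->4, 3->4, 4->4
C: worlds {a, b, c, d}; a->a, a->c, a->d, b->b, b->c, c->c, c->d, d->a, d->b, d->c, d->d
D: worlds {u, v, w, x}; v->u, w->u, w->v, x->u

D

The schema corresponds to transitivity: ∀x ∀y ∀z (Rxy ∧ Ryz → Rxz).
A: fails — Rut and Rtw but not Ruw.
B: fails — R10 and R04 but not R14.
C: fails — Rbc and Rcd but not Rbd.
D: satisfies the condition.
Valid on: D.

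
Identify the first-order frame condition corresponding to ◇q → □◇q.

the Euclidean property: ∀x ∀y ∀z (Rxy ∧ Rxz → Ryz)

This schema is the 5 axiom.
Its frame correspondent is the Euclidean property — ∀x ∀y ∀z (Rxy ∧ Rxz → Ryz).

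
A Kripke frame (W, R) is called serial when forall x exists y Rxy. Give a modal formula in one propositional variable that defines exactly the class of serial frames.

□ψ → ◇ψ

This is seriality; the standard corresponding axiom is D: □ψ → ◇ψ.
Suppose □ψ→◇ψ is valid. At any x set V(ψ)=W. Then □ψ at x, so ◇ψ at x, so x has a successor.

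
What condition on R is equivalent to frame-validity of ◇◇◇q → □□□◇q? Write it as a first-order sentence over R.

This is a Sahlqvist (Geach-type) schema ◇^3□^0q → □^3◇^1q.
First-order correspondent: ∀x ∀y ∀z ((xR³y ∧ xR³z) → ∃w (y = w ∧ zRw)).

∀x ∀y ∀z ((xR³y ∧ xR³z) → ∃w (y = w ∧ zRw))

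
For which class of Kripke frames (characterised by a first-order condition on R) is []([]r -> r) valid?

Suppose □(□r→r) is valid. Take Rxy and set V(r)={w : Ryw}. Then at y, □r holds; since □(□r→r) at x, □r→r at y, so r at y, i.e. Ryy.

shift-reflexivity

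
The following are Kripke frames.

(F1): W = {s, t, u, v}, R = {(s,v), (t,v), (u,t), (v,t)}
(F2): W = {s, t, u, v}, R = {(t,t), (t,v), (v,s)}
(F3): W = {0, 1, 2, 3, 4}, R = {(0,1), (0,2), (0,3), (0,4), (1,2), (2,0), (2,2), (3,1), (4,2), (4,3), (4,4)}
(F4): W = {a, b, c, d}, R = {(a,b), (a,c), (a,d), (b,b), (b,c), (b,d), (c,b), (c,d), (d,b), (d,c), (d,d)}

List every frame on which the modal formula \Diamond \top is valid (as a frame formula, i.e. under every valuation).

(F1), (F3), (F4)

This is the axiom for seriality; its first-order frame correspondent is \forall x \exists y Rxy.
(F1): condition met.
(F2): fails — world s has no successor.
(F3): condition met.
(F4): condition met.
Valid on: (F1), (F3), (F4).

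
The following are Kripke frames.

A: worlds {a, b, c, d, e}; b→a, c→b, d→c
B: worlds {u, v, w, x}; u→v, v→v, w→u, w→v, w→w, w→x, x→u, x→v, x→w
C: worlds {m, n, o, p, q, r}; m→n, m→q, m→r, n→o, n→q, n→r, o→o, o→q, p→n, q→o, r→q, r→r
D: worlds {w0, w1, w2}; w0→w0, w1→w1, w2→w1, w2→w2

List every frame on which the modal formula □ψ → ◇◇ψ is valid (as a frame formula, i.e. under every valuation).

B, D

This is the axiom for a generalized confluence (Geach) condition; its first-order frame correspondent is ∀x ∃w (xRw ∧ xR²w).
A: fails — at a but no w with aRw and aR²w.
B: ✓.
C: fails — at p but no w with pRw and pR²w.
D: ✓.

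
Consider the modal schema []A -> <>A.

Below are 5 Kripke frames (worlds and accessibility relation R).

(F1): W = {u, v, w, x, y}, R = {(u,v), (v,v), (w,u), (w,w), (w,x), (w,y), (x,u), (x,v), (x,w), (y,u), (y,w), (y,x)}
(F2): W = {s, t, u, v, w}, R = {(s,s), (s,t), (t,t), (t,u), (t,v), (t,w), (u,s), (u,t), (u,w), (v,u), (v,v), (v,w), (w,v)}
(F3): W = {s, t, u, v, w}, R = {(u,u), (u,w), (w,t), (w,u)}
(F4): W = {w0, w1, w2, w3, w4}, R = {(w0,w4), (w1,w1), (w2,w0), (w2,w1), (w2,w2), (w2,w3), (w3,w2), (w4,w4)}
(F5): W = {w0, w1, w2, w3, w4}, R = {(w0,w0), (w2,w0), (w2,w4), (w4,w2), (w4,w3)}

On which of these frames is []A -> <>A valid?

(F1), (F2), (F4)

The schema corresponds to seriality: forall x exists y Rxy.
(F1): holds.
(F2): holds.
(F3): fails — world s has no successor.
(F4): holds.
(F5): fails — world w1 has no successor.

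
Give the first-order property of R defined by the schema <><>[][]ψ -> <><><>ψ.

This is a Sahlqvist (Geach-type) schema ◇^2□^2ψ → □^0◇^3ψ.
First-order correspondent: forall x forall y (x R^2 y -> exists w (y R^2 w & x R^3 w)).

forall x forall y (x R^2 y -> exists w (y R^2 w & x R^3 w))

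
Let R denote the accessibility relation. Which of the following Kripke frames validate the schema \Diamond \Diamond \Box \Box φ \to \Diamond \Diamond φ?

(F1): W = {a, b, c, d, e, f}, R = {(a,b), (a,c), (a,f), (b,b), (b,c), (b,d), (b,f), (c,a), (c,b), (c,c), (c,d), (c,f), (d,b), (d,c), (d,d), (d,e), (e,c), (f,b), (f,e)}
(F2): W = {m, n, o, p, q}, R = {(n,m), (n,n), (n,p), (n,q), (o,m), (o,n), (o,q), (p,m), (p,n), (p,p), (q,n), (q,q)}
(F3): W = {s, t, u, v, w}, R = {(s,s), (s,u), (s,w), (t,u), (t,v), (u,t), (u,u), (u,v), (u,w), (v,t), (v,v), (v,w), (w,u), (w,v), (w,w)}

Frame correspondent (Sahlqvist): \forall x \forall y (x R^2 y \to \exists w (y R^2 w \wedge x R^2 w)) — i.e. a generalized confluence (Geach) condition.
(F1): ✓.
(F2): fails — nR²m but no w with mR²w and nR²w.
(F3): ✓.
Valid on: (F1), (F3).

(F1), (F3)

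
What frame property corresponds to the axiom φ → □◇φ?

This is the B axiom.
It corresponds to symmetry: ∀x ∀y (Rxy → Ryx).

symmetry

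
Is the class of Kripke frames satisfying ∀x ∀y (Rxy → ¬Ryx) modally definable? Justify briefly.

No — not modally definable

Any modally definable frame class is closed under surjective bounded morphisms.
The 4-cycle (worlds s,t,u,v with s→t→u→v→s) is asymmetric. Mapping every world to a single reflexive point • is a surjective bounded morphism, and the reflexive point is not asymmetric (R•• but asymmetry requires ¬R••).
So no modal formula (or set of formulas) defines exactly the asymmetric frames.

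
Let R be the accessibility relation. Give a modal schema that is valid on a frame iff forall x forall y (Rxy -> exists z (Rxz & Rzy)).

The condition is density. The C4 schema □□q → □q defines it.
Suppose □□q→□q is valid. Take Rxy and set V(q)={w : xR²w}. Then □□q at x, so □q at x, so q at y, i.e. ∃z(Rxz∧Rzy).

□□q → □q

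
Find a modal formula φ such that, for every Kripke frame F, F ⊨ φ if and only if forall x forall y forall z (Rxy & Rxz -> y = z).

◇s → □s

A defining formula is ◇s → □s (the CD axiom).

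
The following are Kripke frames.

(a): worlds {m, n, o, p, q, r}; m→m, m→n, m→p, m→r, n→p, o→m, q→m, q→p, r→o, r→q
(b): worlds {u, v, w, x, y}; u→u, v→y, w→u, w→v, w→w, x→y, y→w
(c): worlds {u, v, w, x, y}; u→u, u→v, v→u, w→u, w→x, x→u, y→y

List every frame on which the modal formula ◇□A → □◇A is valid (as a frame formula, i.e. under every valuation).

Frame correspondent (Sahlqvist): ∀x ∀y ∀z (Rxy ∧ Rxz → ∃w (Ryw ∧ Rzw)) — i.e. convergence.
(a): fails — Rmr and Rmm but r and m have no common successor.
(b): fails — Rww and Rwv but w and v have no common successor.
(c): condition met.
Valid on: (c).

(c)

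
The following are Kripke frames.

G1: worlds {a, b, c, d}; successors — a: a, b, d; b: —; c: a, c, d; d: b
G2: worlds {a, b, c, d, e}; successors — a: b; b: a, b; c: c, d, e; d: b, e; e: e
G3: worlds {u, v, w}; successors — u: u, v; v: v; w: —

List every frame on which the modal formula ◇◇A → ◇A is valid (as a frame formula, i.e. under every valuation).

G3

The schema corresponds to a generalized confluence (Geach) condition: ∀x ∀y (xR²y → ∃w (y = w ∧ xRw)).
G1: fails — cR²b but no w with b=w and cRw.
G2: fails — aR²a but no w with a=w and aRw.
G3: satisfies the condition.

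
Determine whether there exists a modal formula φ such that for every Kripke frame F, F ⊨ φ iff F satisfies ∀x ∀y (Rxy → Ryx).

Yes: it is symmetry, defined by the B schema q → □◇q.

Yes — defined by q → □◇q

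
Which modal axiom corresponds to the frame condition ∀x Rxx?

□q → q

The condition is reflexivity. The T schema □q → q defines it.
Suppose □q→q is valid. At any x set V(q)={w : Rxw}. Then □q holds at x, so q holds at x, i.e. Rxx.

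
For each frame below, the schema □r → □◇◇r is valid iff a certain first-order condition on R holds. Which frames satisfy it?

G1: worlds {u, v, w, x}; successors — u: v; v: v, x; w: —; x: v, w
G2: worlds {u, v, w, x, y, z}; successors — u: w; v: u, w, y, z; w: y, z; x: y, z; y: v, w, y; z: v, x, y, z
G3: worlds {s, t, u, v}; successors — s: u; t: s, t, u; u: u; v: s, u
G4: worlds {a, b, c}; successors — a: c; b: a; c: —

Frame correspondent (Sahlqvist): ∀x ∀z (xRz → ∃w (xRw ∧ zR²w)) — i.e. a generalized confluence (Geach) condition.
G1: fails — xRw but no t with xRt and wR²t.
G2: satisfies the condition.
G3: satisfies the condition.
G4: fails — aRc but no w with aRw and cR²w.
Valid on: G2, G3.

G2, G3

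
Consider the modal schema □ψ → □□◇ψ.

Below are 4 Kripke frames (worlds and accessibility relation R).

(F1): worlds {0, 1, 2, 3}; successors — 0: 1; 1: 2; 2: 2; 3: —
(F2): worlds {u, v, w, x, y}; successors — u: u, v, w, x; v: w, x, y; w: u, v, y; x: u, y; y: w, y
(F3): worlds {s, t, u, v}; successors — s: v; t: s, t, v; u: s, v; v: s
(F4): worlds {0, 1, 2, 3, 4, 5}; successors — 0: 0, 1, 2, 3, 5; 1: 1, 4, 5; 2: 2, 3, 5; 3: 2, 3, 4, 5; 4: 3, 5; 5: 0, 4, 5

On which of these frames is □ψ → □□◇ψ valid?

(F2), (F3), (F4)

This is the axiom for a generalized confluence (Geach) condition; its first-order frame correspondent is ∀x ∀z (xR²z → ∃w (xRw ∧ zRw)).
(F1): fails — 0R²2 but no w with 0Rw and 2Rw.
(F2): satisfies the condition.
(F3): satisfies the condition.
(F4): satisfies the condition.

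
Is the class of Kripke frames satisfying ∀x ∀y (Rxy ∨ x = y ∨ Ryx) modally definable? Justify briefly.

Not definable by any modal formula

Modal frame validity is preserved under disjoint unions.
Take 3 disjoint single-world reflexive frames: each is trivially connected, but their disjoint union has 3 worlds with no edge between distinct components, so it is not connected.
Hence connectedness of R is not modally definable.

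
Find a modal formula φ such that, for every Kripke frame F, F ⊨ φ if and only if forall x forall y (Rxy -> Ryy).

The condition is shift-reflexivity. The T□ schema □(□r → r) defines it.

□(□r → r)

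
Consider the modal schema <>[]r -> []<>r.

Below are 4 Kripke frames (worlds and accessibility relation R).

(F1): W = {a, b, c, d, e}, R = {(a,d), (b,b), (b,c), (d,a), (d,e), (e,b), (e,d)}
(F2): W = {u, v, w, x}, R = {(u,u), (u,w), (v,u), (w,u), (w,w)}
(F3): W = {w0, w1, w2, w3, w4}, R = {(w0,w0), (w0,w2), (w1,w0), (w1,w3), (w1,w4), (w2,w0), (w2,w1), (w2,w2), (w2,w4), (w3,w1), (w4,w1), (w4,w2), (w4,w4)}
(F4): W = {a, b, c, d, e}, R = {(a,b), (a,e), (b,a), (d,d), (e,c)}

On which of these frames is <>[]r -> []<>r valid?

(F2)

Frame correspondent (Sahlqvist): forall x forall y forall z (Rxy & Rxz -> exists w (Ryw & Rzw)) — i.e. convergence.
(F1): fails — Rbc and Rbc but c and c have no common successor.
(F2): ✓.
(F3): fails — Rw1w0 and Rw1w3 but w0 and w3 have no common successor.
(F4): fails — Rab and Rae but b and e have no common successor.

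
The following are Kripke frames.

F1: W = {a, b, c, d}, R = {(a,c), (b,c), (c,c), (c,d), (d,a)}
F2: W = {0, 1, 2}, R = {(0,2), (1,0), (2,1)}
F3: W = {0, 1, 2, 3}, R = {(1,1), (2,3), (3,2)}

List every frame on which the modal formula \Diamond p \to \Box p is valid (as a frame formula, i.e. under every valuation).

Frame correspondent (Sahlqvist): \forall x \forall y \forall z (Rxy \wedge Rxz \to y = z) — i.e. partial functionality.
F1: fails — c sees both c and d.
F2: ✓.
F3: ✓.
Valid on: F2, F3.

F2, F3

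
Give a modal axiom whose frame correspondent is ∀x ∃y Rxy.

□s → ◇s

A defining formula is □s → ◇s (the D axiom).
Suppose □s→◇s is valid. At any x set V(s)=W. Then □s at x, so ◇s at x, so x has a successor.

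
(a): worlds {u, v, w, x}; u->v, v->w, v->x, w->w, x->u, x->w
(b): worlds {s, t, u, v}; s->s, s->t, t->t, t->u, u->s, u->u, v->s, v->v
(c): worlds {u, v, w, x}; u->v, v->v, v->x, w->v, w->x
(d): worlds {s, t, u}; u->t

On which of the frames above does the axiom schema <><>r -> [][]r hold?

(d)

Frame correspondent (Sahlqvist): forall x forall y forall z ((x R^2 y & x R^2 z) -> exists w (y = w & z = w)) — i.e. a generalized confluence (Geach) condition.
(a): fails — uR²w, uR²x but w ≠ x.
(b): fails — sR²s, sR²t but s ≠ t.
(c): fails — uR²v, uR²x but v ≠ x.
(d): condition met.
Valid on: (d).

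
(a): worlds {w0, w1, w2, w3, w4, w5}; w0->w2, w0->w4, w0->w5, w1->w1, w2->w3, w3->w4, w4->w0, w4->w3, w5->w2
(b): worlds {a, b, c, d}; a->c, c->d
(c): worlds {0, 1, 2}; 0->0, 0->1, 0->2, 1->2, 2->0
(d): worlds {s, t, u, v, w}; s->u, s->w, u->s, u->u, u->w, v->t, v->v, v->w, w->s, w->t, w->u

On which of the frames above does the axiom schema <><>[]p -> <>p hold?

none

This is the axiom for a generalized confluence (Geach) condition; its first-order frame correspondent is forall x forall y (x R^2 y -> exists w (yRw & xRw)).
(a): fails — w0R²w2 but no w with w2Rw and w0Rw.
(b): fails — aR²d but no w with dRw and aRw.
(c): fails — 2R²1 but no w with 1Rw and 2Rw.
(d): fails — sR²t but no w* with tRw* and sRw*.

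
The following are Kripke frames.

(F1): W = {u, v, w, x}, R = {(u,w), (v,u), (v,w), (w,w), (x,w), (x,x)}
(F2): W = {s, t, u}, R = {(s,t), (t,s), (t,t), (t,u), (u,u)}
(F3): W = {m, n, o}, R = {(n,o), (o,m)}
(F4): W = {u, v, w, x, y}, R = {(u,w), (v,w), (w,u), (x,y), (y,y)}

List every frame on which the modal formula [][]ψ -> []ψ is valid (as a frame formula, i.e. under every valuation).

This is the axiom for density; its first-order frame correspondent is forall x forall y (Rxy -> exists z (Rxz & Rzy)).
(F1): fails — Rvu but no z with Rvz and Rzu.
(F2): ✓.
(F3): fails — Rno but no z with Rnz and Rzo.
(F4): fails — Rwu but no z with Rwz and Rzu.

(F2)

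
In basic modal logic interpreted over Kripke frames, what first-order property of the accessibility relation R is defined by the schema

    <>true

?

seriality

This schema is equivalent to the D axiom □A → ◇A.
Its frame correspondent is seriality — forall x exists y Rxy.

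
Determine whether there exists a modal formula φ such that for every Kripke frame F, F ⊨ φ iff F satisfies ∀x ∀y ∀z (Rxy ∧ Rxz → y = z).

Yes: it is partial functionality, defined by the CD schema ◇p → □p.
Suppose ◇p→□p is valid. Take Rxy, Rxz and set V(p)={y}. Then ◇p at x, so □p at x, so p at z, i.e. z=y.

Definable; ◇p → □p defines it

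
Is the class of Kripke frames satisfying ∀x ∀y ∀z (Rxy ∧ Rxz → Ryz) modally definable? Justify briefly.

The condition is the Euclidean property. A defining modal formula is ◇q → □◇q.
Suppose ◇q→□◇q is valid. Take Rxy, Rxz and set V(q)={y}. Then ◇q at x, so □◇q at x, so ◇q at z, so some w with Rzw has q; w=y, i.e. Rzy. By symmetry of the argument, Ryz.

Definable; ◇q → □◇q defines it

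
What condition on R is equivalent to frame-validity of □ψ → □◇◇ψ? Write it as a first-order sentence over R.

∀x ∀z (xRz → ∃w (xRw ∧ zR²w))

This is a Sahlqvist (Geach-type) schema ◇^0□^1ψ → □^1◇^2ψ.
First-order correspondent: ∀x ∀z (xRz → ∃w (xRw ∧ zR²w)).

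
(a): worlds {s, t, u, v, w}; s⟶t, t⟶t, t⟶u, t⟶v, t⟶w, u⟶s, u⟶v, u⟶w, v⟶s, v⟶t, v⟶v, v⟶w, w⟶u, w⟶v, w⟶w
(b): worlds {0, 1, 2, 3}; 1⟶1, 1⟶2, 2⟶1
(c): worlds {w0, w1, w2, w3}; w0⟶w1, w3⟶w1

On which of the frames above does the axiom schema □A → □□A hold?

(c)

The schema corresponds to transitivity: ∀x ∀y ∀z (Rxy ∧ Ryz → Rxz).
(a): fails — Ruv and Rvt but not Rut.
(b): fails — R21 and R12 but not R22.
(c): condition met.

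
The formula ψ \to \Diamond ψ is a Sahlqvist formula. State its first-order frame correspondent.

Equivalently (dual form): □ψ → ψ.
Suppose □ψ→ψ is valid. At any x set V(ψ)={w : Rxw}. Then □ψ holds at x, so ψ holds at x, i.e. Rxx.

Reflexivity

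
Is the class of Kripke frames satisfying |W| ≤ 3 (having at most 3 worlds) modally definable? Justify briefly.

Not modally definable

If a class were modally definable it would be closed under disjoint unions (Goldblatt–Thomason).
Any modal formula valid on each of 4 disjoint one-world frames is valid on their disjoint union (validity is preserved under disjoint unions). Each one-world frame has |W|=1≤3, but the union has |W|=4.
Hence having at most 3 worlds is not modally definable.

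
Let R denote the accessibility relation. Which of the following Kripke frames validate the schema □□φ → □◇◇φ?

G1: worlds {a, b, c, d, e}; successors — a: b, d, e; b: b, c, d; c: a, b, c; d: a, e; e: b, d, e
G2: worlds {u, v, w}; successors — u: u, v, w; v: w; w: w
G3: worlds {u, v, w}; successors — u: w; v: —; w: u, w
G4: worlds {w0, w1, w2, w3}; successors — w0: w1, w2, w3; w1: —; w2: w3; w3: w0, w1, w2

G1, G2, G3

Frame correspondent (Sahlqvist): ∀x ∀z (xRz → ∃w (xR²w ∧ zR²w)) — i.e. a generalized confluence (Geach) condition.
G1: holds.
G2: holds.
G3: holds.
G4: fails — w0Rw1 but no w with w0R²w and w1R²w.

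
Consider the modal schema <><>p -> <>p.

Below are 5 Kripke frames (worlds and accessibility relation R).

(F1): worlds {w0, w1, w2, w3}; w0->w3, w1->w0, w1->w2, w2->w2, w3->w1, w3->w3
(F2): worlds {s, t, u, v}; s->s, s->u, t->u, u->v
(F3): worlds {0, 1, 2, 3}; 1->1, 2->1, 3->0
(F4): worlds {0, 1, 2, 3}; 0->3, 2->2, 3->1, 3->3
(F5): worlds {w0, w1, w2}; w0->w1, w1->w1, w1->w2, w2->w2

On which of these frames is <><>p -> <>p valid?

Frame correspondent (Sahlqvist): forall x forall y forall z (Rxy & Ryz -> Rxz) — i.e. transitivity.
(F1): fails — Rw1w0 and Rw0w3 but not Rw1w3.
(F2): fails — Rsu and Ruv but not Rsv.
(F3): satisfies the condition.
(F4): fails — R03 and R31 but not R01.
(F5): fails — Rw0w1 and Rw1w2 but not Rw0w2.

(F3)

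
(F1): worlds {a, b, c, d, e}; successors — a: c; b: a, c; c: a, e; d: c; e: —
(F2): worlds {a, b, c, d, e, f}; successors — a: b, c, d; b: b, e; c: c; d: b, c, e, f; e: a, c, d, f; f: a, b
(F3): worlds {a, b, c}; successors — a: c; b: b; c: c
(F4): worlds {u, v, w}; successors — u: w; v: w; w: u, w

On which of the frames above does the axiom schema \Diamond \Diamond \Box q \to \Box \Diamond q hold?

The schema corresponds to a generalized confluence (Geach) condition: \forall x \forall y \forall z ((x R^2 y \wedge xRz) \to \exists w (yRw \wedge zRw)).
(F1): fails — aR²a, aRc but no w with aRw and cRw.
(F2): fails — aR²b, aRc but no w with bRw and cRw.
(F3): condition met.
(F4): condition met.
Valid on: (F3), (F4).

(F3), (F4)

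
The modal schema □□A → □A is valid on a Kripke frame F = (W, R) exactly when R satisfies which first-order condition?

Suppose □□A→□A is valid. Take Rxy and set V(A)={w : xR²w}. Then □□A at x, so □A at x, so A at y, i.e. ∃z(Rxz∧Rzy).

density: ∀x ∀y (Rxy → ∃z (Rxz ∧ Rzy))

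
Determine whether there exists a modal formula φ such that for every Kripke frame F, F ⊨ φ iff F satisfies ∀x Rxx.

Yes, by □q → q

Yes: it is reflexivity, defined by the T schema □q → q.
Suppose □q→q is valid. At any x set V(q)={w : Rxw}. Then □q holds at x, so q holds at x, i.e. Rxx.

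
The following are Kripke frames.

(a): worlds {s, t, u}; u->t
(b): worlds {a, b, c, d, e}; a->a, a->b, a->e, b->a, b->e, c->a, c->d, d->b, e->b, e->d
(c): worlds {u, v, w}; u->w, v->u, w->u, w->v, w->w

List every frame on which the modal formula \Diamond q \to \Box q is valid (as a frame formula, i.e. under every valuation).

(a)

Frame correspondent (Sahlqvist): \forall x \forall y \forall z (Rxy \wedge Rxz \to y = z) — i.e. partial functionality.
(a): condition met.
(b): fails — a sees both a and b.
(c): fails — w sees both u and v.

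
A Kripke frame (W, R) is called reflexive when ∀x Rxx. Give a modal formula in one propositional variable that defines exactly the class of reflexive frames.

□r → r

A defining formula is □r → r (the T axiom).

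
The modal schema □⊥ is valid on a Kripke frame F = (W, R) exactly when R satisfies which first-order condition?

□⊥ is valid iff no world has any successor (otherwise □⊥ fails at any world with one).
Conversely, on a frame with emptiness of R the schema holds at every world under every valuation.
Frame condition: ∀x ∀y ¬Rxy.

emptiness of R: ∀x ∀y ¬Rxy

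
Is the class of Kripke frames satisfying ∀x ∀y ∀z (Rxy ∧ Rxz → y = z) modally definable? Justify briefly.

Yes — defined by ◇r → □r

This is a Sahlqvist condition; the CD axiom ◇r → □r defines it.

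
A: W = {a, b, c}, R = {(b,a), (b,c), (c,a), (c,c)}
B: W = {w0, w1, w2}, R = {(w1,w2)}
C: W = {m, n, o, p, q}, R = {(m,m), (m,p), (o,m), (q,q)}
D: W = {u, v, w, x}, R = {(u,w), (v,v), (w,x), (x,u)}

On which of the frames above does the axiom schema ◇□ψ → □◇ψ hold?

Frame correspondent (Sahlqvist): ∀x ∀y ∀z (Rxy ∧ Rxz → ∃w (Ryw ∧ Rzw)) — i.e. convergence.
A: fails — Rba and Rba but a and a have no common successor.
B: fails — Rw1w2 and Rw1w2 but w2 and w2 have no common successor.
C: fails — Rmm and Rmp but m and p have no common successor.
D: satisfies the condition.

D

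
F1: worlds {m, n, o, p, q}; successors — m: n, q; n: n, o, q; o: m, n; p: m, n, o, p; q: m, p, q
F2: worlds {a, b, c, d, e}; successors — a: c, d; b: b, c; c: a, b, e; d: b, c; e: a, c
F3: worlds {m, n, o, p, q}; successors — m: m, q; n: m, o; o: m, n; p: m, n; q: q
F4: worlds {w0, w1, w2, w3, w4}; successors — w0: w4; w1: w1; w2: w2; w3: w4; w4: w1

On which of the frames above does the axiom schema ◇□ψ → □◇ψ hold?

Frame correspondent (Sahlqvist): ∀x ∀y ∀z (Rxy ∧ Rxz → ∃w (Ryw ∧ Rzw)) — i.e. convergence.
F1: ✓.
F2: fails — Rea and Rec but a and c have no common successor.
F3: ✓.
F4: ✓.
Valid on: F1, F3, F4.

F1, F3, F4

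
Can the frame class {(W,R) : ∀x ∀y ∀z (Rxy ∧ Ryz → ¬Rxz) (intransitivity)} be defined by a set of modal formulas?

No — not modally definable

If a class were modally definable it would be closed under surjective bounded morphisms (Goldblatt–Thomason).
The 5-cycle (worlds 0,1,2,3,4 with 0→1→2→3→4→0) is intransitive. Mapping every world to a single reflexive point • is a surjective bounded morphism; the reflexive point is not intransitive (R••∧R•• but R••).
So no modal formula (or set of formulas) defines exactly the intransitive frames.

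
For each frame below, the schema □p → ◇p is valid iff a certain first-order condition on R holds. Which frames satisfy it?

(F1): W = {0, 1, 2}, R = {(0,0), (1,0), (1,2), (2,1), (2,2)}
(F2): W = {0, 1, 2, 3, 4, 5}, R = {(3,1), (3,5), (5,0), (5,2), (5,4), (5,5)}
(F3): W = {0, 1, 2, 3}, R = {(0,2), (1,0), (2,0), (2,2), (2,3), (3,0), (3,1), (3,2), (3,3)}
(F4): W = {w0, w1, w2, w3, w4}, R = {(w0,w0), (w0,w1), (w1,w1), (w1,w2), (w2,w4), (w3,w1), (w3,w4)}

This is the axiom for seriality; its first-order frame correspondent is ∀x ∃y Rxy.
(F1): satisfies the condition.
(F2): fails — world 0 has no successor.
(F3): satisfies the condition.
(F4): fails — world w4 has no successor.

(F1), (F3)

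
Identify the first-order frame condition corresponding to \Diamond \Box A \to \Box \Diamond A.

Convergence

Suppose ◇□A→□◇A is valid. Take Rxy, Rxz and set V(A)={w : Ryw}. Then □A at y so ◇□A at x, so □◇A at x, so ◇A at z, giving w with Rzw and Ryw.
Conversely, on a frame with convergence the schema holds at every world under every valuation.
Frame condition: \forall x \forall y \forall z (Rxy \wedge Rxz \to \exists w (Ryw \wedge Rzw)).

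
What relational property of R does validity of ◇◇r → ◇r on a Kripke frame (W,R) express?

Equivalently (dual form): □r → □□r.
Suppose □r→□□r is valid. Take Rxy, Ryz and set V(r)={w : Rxw}. Then □r at x, so □□r at x, so □r at y, so r at z, i.e. Rxz.
The converse is a direct semantic check.
So the correspondent is transitivity.

Transitivity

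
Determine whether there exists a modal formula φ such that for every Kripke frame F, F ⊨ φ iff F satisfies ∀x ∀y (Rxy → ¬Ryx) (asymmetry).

Not modally definable

Any modally definable frame class is closed under surjective bounded morphisms.
The 4-cycle (worlds w0,w1,w2,w3 with w0→w1→w2→w3→w0) is asymmetric. Mapping every world to a single reflexive point • is a surjective bounded morphism, and the reflexive point is not asymmetric (R•• but asymmetry requires ¬R••).
So the class is not modally definable.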